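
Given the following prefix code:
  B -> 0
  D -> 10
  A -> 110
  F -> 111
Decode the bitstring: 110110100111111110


Decoding step by step:
Bits 110 -> A
Bits 110 -> A
Bits 10 -> D
Bits 0 -> B
Bits 111 -> F
Bits 111 -> F
Bits 110 -> A


Decoded message: AADBFFA


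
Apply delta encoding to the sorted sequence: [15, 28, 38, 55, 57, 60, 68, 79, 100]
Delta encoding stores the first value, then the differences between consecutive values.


First value: 15
Deltas:
  28 - 15 = 13
  38 - 28 = 10
  55 - 38 = 17
  57 - 55 = 2
  60 - 57 = 3
  68 - 60 = 8
  79 - 68 = 11
  100 - 79 = 21


Delta encoded: [15, 13, 10, 17, 2, 3, 8, 11, 21]


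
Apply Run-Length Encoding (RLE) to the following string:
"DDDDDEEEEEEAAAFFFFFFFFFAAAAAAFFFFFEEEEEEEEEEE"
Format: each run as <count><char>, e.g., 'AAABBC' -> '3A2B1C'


Scanning runs left to right:
  i=0: run of 'D' x 5 -> '5D'
  i=5: run of 'E' x 6 -> '6E'
  i=11: run of 'A' x 3 -> '3A'
  i=14: run of 'F' x 9 -> '9F'
  i=23: run of 'A' x 6 -> '6A'
  i=29: run of 'F' x 5 -> '5F'
  i=34: run of 'E' x 11 -> '11E'

RLE = 5D6E3A9F6A5F11E


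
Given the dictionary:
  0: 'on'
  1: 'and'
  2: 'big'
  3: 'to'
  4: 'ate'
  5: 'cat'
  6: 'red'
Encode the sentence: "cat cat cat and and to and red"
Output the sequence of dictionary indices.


Look up each word in the dictionary:
  'cat' -> 5
  'cat' -> 5
  'cat' -> 5
  'and' -> 1
  'and' -> 1
  'to' -> 3
  'and' -> 1
  'red' -> 6

Encoded: [5, 5, 5, 1, 1, 3, 1, 6]


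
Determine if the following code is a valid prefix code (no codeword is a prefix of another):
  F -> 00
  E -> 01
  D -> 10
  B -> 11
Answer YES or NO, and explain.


Checking each pair (does one codeword prefix another?):
  F='00' vs E='01': no prefix
  F='00' vs D='10': no prefix
  F='00' vs B='11': no prefix
  E='01' vs F='00': no prefix
  E='01' vs D='10': no prefix
  E='01' vs B='11': no prefix
  D='10' vs F='00': no prefix
  D='10' vs E='01': no prefix
  D='10' vs B='11': no prefix
  B='11' vs F='00': no prefix
  B='11' vs E='01': no prefix
  B='11' vs D='10': no prefix
No violation found over all pairs.

YES -- this is a valid prefix code. No codeword is a prefix of any other codeword.


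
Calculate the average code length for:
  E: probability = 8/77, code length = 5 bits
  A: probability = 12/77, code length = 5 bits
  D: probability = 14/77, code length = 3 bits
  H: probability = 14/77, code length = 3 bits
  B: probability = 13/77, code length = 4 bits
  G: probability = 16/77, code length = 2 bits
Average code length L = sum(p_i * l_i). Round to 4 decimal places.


Weighted contributions p_i * l_i:
  E: (8/77) * 5 = 40/77
  A: (12/77) * 5 = 60/77
  D: (14/77) * 3 = 42/77
  H: (14/77) * 3 = 42/77
  B: (13/77) * 4 = 52/77
  G: (16/77) * 2 = 32/77
Sum = (40 + 60 + 42 + 42 + 52 + 32)/77 = 268/77

L = 268/77 = 3.4805 bits/symbol


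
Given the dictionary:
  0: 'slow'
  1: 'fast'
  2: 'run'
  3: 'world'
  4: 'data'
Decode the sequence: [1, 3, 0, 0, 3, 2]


Look up each index in the dictionary:
  1 -> 'fast'
  3 -> 'world'
  0 -> 'slow'
  0 -> 'slow'
  3 -> 'world'
  2 -> 'run'

Decoded: "fast world slow slow world run"


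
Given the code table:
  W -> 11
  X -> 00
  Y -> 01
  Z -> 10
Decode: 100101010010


Decoding:
10 -> Z
01 -> Y
01 -> Y
01 -> Y
00 -> X
10 -> Z


Result: ZYYYXZ


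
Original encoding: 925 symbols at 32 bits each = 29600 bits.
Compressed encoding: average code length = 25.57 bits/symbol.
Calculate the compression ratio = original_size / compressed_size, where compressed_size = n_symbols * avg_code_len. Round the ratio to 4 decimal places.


original_size = n_symbols * orig_bits = 925 * 32 = 29600 bits
compressed_size = n_symbols * avg_code_len = 925 * 25.57 = 23652.25 bits
ratio = original_size / compressed_size = 29600 / 23652.25 = 1.2515

Compression ratio = 1.2515


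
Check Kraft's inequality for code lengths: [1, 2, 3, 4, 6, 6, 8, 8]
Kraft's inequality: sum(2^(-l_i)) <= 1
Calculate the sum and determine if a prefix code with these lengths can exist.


Sum = 2^(-1) + 2^(-2) + 2^(-3) + 2^(-4) + 2^(-6) + 2^(-6) + 2^(-8) + 2^(-8)
    = 0.5 + 0.25 + 0.125 + 0.0625 + 0.015625 + 0.015625 + 0.00390625 + 0.00390625
    = 250/256 = 0.9765625
Since 0.9765625 <= 1, Kraft's inequality IS satisfied.
A prefix code with these lengths CAN exist.

Kraft sum = 0.9765625. Satisfied.


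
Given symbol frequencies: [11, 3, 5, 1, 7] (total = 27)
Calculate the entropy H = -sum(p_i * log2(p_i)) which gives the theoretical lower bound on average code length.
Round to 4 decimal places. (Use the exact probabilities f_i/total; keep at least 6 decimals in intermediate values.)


Per-symbol terms -p_i * log2(p_i) with p_i = f_i/27:
  p = 11/27 = 0.407407: log2(p) = -1.295456, -p*log2(p) = 0.527778
  p = 3/27 = 0.111111: log2(p) = -3.169925, -p*log2(p) = 0.352214
  p = 5/27 = 0.185185: log2(p) = -2.432959, -p*log2(p) = 0.450548
  p = 1/27 = 0.037037: log2(p) = -4.754888, -p*log2(p) = 0.176107
  p = 7/27 = 0.259259: log2(p) = -1.947533, -p*log2(p) = 0.504916
H = 0.527778 + 0.352214 + 0.450548 + 0.176107 + 0.504916 = 2.011563

H = 2.0116 bits/symbol


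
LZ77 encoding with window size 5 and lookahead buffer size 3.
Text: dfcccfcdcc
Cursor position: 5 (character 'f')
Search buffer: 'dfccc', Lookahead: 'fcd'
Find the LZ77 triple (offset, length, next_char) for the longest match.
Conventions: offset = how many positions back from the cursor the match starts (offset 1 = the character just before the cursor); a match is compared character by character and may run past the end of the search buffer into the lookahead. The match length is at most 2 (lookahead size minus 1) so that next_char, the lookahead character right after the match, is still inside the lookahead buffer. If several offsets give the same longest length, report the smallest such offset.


Try each offset into the search buffer:
  offset=1 (pos 4, char 'c'): match length 0
  offset=2 (pos 3, char 'c'): match length 0
  offset=3 (pos 2, char 'c'): match length 0
  offset=4 (pos 1, char 'f'): match length 2
  offset=5 (pos 0, char 'd'): match length 0
Longest match has length 2 at offset 4.
next_char = character at position 5 + 2 = 7 -> 'd'

Best match: offset=4, length=2 (matching 'fc' starting at position 1)
LZ77 triple: (4, 2, 'd')


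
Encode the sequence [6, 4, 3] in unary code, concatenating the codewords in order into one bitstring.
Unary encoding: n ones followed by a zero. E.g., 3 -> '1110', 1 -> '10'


Encode each number as n ones followed by a terminating 0:
  6 -> 1111110 (7 bits)
  4 -> 11110 (5 bits)
  3 -> 1110 (4 bits)
Total length = 7 + 5 + 4 = 16 bits.

Unary([6, 4, 3]) = 1111110111101110 (16 bits)


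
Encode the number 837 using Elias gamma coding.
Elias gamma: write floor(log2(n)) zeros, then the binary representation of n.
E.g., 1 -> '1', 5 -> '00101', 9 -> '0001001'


num_bits = floor(log2(837)) + 1 = 10
leading_zeros = num_bits - 1 = 9
binary(837) = 1101000101

Elias gamma(837) = '000000000' + '1101000101' = 0000000001101000101 (19 bits)


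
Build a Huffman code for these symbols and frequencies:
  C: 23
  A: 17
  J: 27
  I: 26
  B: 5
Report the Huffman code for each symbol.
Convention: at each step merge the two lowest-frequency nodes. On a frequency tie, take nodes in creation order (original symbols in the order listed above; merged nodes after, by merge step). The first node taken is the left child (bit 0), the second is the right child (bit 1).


Huffman tree construction:
Step 1: Merge B(5) + A(17) = 22
Step 2: Merge (B+A)(22) + C(23) = 45
Step 3: Merge I(26) + J(27) = 53
Step 4: Merge ((B+A)+C)(45) + (I+J)(53) = 98
Read each symbol's code off the tree from the root (left child = 0, right child = 1).

Codes:
  C: 01 (length 2)
  A: 001 (length 3)
  J: 11 (length 2)
  I: 10 (length 2)
  B: 000 (length 3)
Average code length: 218/98 = 2.2245 bits/symbol


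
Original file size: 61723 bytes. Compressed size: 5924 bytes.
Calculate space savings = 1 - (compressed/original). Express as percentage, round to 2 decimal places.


ratio = compressed/original = 5924/61723 = 0.095977
savings = 1 - ratio = 1 - 0.095977 = 0.904023
as a percentage: 0.904023 * 100 = 90.4%

Space savings = 1 - 5924/61723 = 90.4%


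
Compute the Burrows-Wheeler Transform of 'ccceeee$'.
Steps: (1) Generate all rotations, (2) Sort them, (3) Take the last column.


Rotations (sorted):
  0: $ccceeee -> last char: e
  1: ccceeee$ -> last char: $
  2: cceeee$c -> last char: c
  3: ceeee$cc -> last char: c
  4: e$ccceee -> last char: e
  5: ee$cccee -> last char: e
  6: eee$ccce -> last char: e
  7: eeee$ccc -> last char: c


BWT = e$cceeec


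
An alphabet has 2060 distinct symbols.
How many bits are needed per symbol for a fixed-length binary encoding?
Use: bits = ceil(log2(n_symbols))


log2(2060) = 11.0084
Bracket: 2^11 = 2048 < 2060 <= 2^12 = 4096
So ceil(log2(2060)) = 12

bits = ceil(log2(2060)) = ceil(11.0084) = 12 bits


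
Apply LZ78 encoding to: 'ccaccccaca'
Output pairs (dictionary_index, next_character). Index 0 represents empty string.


LZ78 encoding steps:
Dictionary: {0: ''}
Step 1: w='' (idx 0), next='c' -> output (0, 'c'), add 'c' as idx 1
Step 2: w='c' (idx 1), next='a' -> output (1, 'a'), add 'ca' as idx 2
Step 3: w='c' (idx 1), next='c' -> output (1, 'c'), add 'cc' as idx 3
Step 4: w='cc' (idx 3), next='a' -> output (3, 'a'), add 'cca' as idx 4
Step 5: w='ca' (idx 2), end of input -> output (2, '')


Encoded: [(0, 'c'), (1, 'a'), (1, 'c'), (3, 'a'), (2, '')]


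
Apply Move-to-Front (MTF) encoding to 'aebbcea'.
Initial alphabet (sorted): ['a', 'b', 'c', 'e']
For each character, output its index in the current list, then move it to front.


MTF encoding:
'a': index 0 in ['a', 'b', 'c', 'e'] -> ['a', 'b', 'c', 'e']
'e': index 3 in ['a', 'b', 'c', 'e'] -> ['e', 'a', 'b', 'c']
'b': index 2 in ['e', 'a', 'b', 'c'] -> ['b', 'e', 'a', 'c']
'b': index 0 in ['b', 'e', 'a', 'c'] -> ['b', 'e', 'a', 'c']
'c': index 3 in ['b', 'e', 'a', 'c'] -> ['c', 'b', 'e', 'a']
'e': index 2 in ['c', 'b', 'e', 'a'] -> ['e', 'c', 'b', 'a']
'a': index 3 in ['e', 'c', 'b', 'a'] -> ['a', 'e', 'c', 'b']


Output: [0, 3, 2, 0, 3, 2, 3]


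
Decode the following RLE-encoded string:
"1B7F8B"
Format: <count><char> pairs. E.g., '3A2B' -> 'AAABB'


Expanding each <count><char> pair:
  1B -> 'B'
  7F -> 'FFFFFFF'
  8B -> 'BBBBBBBB'

Decoded = BFFFFFFFBBBBBBBB


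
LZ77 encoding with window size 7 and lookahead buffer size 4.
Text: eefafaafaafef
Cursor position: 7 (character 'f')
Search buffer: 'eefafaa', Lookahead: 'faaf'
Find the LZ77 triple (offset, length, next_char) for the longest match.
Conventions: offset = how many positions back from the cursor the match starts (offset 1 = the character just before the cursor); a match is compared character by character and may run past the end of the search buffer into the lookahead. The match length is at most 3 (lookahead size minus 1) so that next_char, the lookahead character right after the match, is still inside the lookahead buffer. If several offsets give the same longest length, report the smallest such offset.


Try each offset into the search buffer:
  offset=1 (pos 6, char 'a'): match length 0
  offset=2 (pos 5, char 'a'): match length 0
  offset=3 (pos 4, char 'f'): match length 3
  offset=4 (pos 3, char 'a'): match length 0
  offset=5 (pos 2, char 'f'): match length 2
  offset=6 (pos 1, char 'e'): match length 0
  offset=7 (pos 0, char 'e'): match length 0
Longest match has length 3 at offset 3.
next_char = character at position 7 + 3 = 10 -> 'f'

Best match: offset=3, length=3 (matching 'faa' starting at position 4)
LZ77 triple: (3, 3, 'f')


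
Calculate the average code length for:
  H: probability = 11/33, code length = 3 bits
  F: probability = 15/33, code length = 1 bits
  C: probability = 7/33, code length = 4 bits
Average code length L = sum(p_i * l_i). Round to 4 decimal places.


Weighted contributions p_i * l_i:
  H: (11/33) * 3 = 33/33
  F: (15/33) * 1 = 15/33
  C: (7/33) * 4 = 28/33
Sum = (33 + 15 + 28)/33 = 76/33

L = 76/33 = 2.3030 bits/symbol


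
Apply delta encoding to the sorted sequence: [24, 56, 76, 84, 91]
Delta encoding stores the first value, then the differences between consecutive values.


First value: 24
Deltas:
  56 - 24 = 32
  76 - 56 = 20
  84 - 76 = 8
  91 - 84 = 7


Delta encoded: [24, 32, 20, 8, 7]


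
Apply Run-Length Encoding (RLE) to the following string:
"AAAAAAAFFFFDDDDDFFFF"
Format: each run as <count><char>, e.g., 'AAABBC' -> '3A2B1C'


Scanning runs left to right:
  i=0: run of 'A' x 7 -> '7A'
  i=7: run of 'F' x 4 -> '4F'
  i=11: run of 'D' x 5 -> '5D'
  i=16: run of 'F' x 4 -> '4F'

RLE = 7A4F5D4F


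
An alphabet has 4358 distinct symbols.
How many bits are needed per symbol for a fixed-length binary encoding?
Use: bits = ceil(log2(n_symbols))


log2(4358) = 12.0895
Bracket: 2^12 = 4096 < 4358 <= 2^13 = 8192
So ceil(log2(4358)) = 13

bits = ceil(log2(4358)) = ceil(12.0895) = 13 bits


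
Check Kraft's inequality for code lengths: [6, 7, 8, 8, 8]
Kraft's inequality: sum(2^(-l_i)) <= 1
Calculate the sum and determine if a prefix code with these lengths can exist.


Sum = 2^(-6) + 2^(-7) + 2^(-8) + 2^(-8) + 2^(-8)
    = 0.015625 + 0.0078125 + 0.00390625 + 0.00390625 + 0.00390625
    = 9/256 = 0.03515625
Since 0.03515625 <= 1, Kraft's inequality IS satisfied.
A prefix code with these lengths CAN exist.

Kraft sum = 0.03515625. Satisfied.


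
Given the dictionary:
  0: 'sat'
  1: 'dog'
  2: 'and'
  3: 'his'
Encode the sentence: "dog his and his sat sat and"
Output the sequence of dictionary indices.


Look up each word in the dictionary:
  'dog' -> 1
  'his' -> 3
  'and' -> 2
  'his' -> 3
  'sat' -> 0
  'sat' -> 0
  'and' -> 2

Encoded: [1, 3, 2, 3, 0, 0, 2]


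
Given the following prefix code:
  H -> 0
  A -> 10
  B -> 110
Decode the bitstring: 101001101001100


Decoding step by step:
Bits 10 -> A
Bits 10 -> A
Bits 0 -> H
Bits 110 -> B
Bits 10 -> A
Bits 0 -> H
Bits 110 -> B
Bits 0 -> H


Decoded message: AAHBAHBH


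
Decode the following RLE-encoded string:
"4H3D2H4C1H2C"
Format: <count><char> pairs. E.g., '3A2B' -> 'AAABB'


Expanding each <count><char> pair:
  4H -> 'HHHH'
  3D -> 'DDD'
  2H -> 'HH'
  4C -> 'CCCC'
  1H -> 'H'
  2C -> 'CC'

Decoded = HHHHDDDHHCCCCHCC


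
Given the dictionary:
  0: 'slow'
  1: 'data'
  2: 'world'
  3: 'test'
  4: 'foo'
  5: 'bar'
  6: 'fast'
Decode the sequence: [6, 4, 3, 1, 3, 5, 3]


Look up each index in the dictionary:
  6 -> 'fast'
  4 -> 'foo'
  3 -> 'test'
  1 -> 'data'
  3 -> 'test'
  5 -> 'bar'
  3 -> 'test'

Decoded: "fast foo test data test bar test"


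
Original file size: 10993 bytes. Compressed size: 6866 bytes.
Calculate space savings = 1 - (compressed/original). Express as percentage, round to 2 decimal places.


ratio = compressed/original = 6866/10993 = 0.624579
savings = 1 - ratio = 1 - 0.624579 = 0.375421
as a percentage: 0.375421 * 100 = 37.54%

Space savings = 1 - 6866/10993 = 37.54%


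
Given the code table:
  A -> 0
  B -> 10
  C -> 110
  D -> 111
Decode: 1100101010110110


Decoding:
110 -> C
0 -> A
10 -> B
10 -> B
10 -> B
110 -> C
110 -> C


Result: CABBBCC


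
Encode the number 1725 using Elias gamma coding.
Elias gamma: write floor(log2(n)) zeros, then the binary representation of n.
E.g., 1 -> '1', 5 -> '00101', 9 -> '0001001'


num_bits = floor(log2(1725)) + 1 = 11
leading_zeros = num_bits - 1 = 10
binary(1725) = 11010111101

Elias gamma(1725) = '0000000000' + '11010111101' = 000000000011010111101 (21 bits)


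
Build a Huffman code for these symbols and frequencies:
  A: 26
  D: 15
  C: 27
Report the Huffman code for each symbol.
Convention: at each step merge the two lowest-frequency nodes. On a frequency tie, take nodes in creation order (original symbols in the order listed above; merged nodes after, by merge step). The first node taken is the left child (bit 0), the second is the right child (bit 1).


Huffman tree construction:
Step 1: Merge D(15) + A(26) = 41
Step 2: Merge C(27) + (D+A)(41) = 68
Read each symbol's code off the tree from the root (left child = 0, right child = 1).

Codes:
  A: 11 (length 2)
  D: 10 (length 2)
  C: 0 (length 1)
Average code length: 109/68 = 1.6029 bits/symbol


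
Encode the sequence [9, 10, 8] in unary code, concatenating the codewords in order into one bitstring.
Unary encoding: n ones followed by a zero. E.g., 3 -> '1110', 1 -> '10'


Encode each number as n ones followed by a terminating 0:
  9 -> 1111111110 (10 bits)
  10 -> 11111111110 (11 bits)
  8 -> 111111110 (9 bits)
Total length = 10 + 11 + 9 = 30 bits.

Unary([9, 10, 8]) = 111111111011111111110111111110 (30 bits)


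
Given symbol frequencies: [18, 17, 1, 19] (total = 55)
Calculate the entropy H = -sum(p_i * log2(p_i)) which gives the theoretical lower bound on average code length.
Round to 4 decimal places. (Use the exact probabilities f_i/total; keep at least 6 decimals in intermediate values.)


Per-symbol terms -p_i * log2(p_i) with p_i = f_i/55:
  p = 18/55 = 0.327273: log2(p) = -1.611435, -p*log2(p) = 0.527379
  p = 17/55 = 0.309091: log2(p) = -1.693897, -p*log2(p) = 0.523568
  p = 1/55 = 0.018182: log2(p) = -5.781360, -p*log2(p) = 0.105116
  p = 19/55 = 0.345455: log2(p) = -1.533432, -p*log2(p) = 0.529731
H = 0.527379 + 0.523568 + 0.105116 + 0.529731 = 1.685794

H = 1.6858 bits/symbol


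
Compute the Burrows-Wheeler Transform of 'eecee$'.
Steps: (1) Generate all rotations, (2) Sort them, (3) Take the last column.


Rotations (sorted):
  0: $eecee -> last char: e
  1: cee$ee -> last char: e
  2: e$eece -> last char: e
  3: ecee$e -> last char: e
  4: ee$eec -> last char: c
  5: eecee$ -> last char: $


BWT = eeeec$


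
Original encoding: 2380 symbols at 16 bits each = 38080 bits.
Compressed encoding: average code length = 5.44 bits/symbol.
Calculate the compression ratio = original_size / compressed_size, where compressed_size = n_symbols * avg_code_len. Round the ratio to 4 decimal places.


original_size = n_symbols * orig_bits = 2380 * 16 = 38080 bits
compressed_size = n_symbols * avg_code_len = 2380 * 5.44 = 12947.2 bits
ratio = original_size / compressed_size = 38080 / 12947.2 = 2.9412

Compression ratio = 2.9412


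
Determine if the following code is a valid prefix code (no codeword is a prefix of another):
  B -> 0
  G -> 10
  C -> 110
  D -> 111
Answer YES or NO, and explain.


Checking each pair (does one codeword prefix another?):
  B='0' vs G='10': no prefix
  B='0' vs C='110': no prefix
  B='0' vs D='111': no prefix
  G='10' vs B='0': no prefix
  G='10' vs C='110': no prefix
  G='10' vs D='111': no prefix
  C='110' vs B='0': no prefix
  C='110' vs G='10': no prefix
  C='110' vs D='111': no prefix
  D='111' vs B='0': no prefix
  D='111' vs G='10': no prefix
  D='111' vs C='110': no prefix
No violation found over all pairs.

YES -- this is a valid prefix code. No codeword is a prefix of any other codeword.


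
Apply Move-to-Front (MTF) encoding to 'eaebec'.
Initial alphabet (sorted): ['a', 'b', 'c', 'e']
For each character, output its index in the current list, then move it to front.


MTF encoding:
'e': index 3 in ['a', 'b', 'c', 'e'] -> ['e', 'a', 'b', 'c']
'a': index 1 in ['e', 'a', 'b', 'c'] -> ['a', 'e', 'b', 'c']
'e': index 1 in ['a', 'e', 'b', 'c'] -> ['e', 'a', 'b', 'c']
'b': index 2 in ['e', 'a', 'b', 'c'] -> ['b', 'e', 'a', 'c']
'e': index 1 in ['b', 'e', 'a', 'c'] -> ['e', 'b', 'a', 'c']
'c': index 3 in ['e', 'b', 'a', 'c'] -> ['c', 'e', 'b', 'a']


Output: [3, 1, 1, 2, 1, 3]


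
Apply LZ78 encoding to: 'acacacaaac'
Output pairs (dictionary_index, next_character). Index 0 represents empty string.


LZ78 encoding steps:
Dictionary: {0: ''}
Step 1: w='' (idx 0), next='a' -> output (0, 'a'), add 'a' as idx 1
Step 2: w='' (idx 0), next='c' -> output (0, 'c'), add 'c' as idx 2
Step 3: w='a' (idx 1), next='c' -> output (1, 'c'), add 'ac' as idx 3
Step 4: w='ac' (idx 3), next='a' -> output (3, 'a'), add 'aca' as idx 4
Step 5: w='a' (idx 1), next='a' -> output (1, 'a'), add 'aa' as idx 5
Step 6: w='c' (idx 2), end of input -> output (2, '')


Encoded: [(0, 'a'), (0, 'c'), (1, 'c'), (3, 'a'), (1, 'a'), (2, '')]


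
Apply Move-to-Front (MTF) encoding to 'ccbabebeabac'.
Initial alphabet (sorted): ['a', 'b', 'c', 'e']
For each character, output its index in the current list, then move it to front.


MTF encoding:
'c': index 2 in ['a', 'b', 'c', 'e'] -> ['c', 'a', 'b', 'e']
'c': index 0 in ['c', 'a', 'b', 'e'] -> ['c', 'a', 'b', 'e']
'b': index 2 in ['c', 'a', 'b', 'e'] -> ['b', 'c', 'a', 'e']
'a': index 2 in ['b', 'c', 'a', 'e'] -> ['a', 'b', 'c', 'e']
'b': index 1 in ['a', 'b', 'c', 'e'] -> ['b', 'a', 'c', 'e']
'e': index 3 in ['b', 'a', 'c', 'e'] -> ['e', 'b', 'a', 'c']
'b': index 1 in ['e', 'b', 'a', 'c'] -> ['b', 'e', 'a', 'c']
'e': index 1 in ['b', 'e', 'a', 'c'] -> ['e', 'b', 'a', 'c']
'a': index 2 in ['e', 'b', 'a', 'c'] -> ['a', 'e', 'b', 'c']
'b': index 2 in ['a', 'e', 'b', 'c'] -> ['b', 'a', 'e', 'c']
'a': index 1 in ['b', 'a', 'e', 'c'] -> ['a', 'b', 'e', 'c']
'c': index 3 in ['a', 'b', 'e', 'c'] -> ['c', 'a', 'b', 'e']


Output: [2, 0, 2, 2, 1, 3, 1, 1, 2, 2, 1, 3]


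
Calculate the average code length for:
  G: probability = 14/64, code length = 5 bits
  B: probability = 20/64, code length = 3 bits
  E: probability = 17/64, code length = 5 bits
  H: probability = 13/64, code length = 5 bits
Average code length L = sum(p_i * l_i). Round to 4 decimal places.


Weighted contributions p_i * l_i:
  G: (14/64) * 5 = 70/64
  B: (20/64) * 3 = 60/64
  E: (17/64) * 5 = 85/64
  H: (13/64) * 5 = 65/64
Sum = (70 + 60 + 85 + 65)/64 = 280/64

L = 280/64 = 4.3750 bits/symbol


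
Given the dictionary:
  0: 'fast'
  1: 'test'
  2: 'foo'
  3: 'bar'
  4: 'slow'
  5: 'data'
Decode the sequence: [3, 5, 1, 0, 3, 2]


Look up each index in the dictionary:
  3 -> 'bar'
  5 -> 'data'
  1 -> 'test'
  0 -> 'fast'
  3 -> 'bar'
  2 -> 'foo'

Decoded: "bar data test fast bar foo"


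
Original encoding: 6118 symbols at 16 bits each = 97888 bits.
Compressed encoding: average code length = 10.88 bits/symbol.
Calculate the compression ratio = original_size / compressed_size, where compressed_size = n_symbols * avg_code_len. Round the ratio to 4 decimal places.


original_size = n_symbols * orig_bits = 6118 * 16 = 97888 bits
compressed_size = n_symbols * avg_code_len = 6118 * 10.88 = 66563.84 bits
ratio = original_size / compressed_size = 97888 / 66563.84 = 1.4706

Compression ratio = 1.4706


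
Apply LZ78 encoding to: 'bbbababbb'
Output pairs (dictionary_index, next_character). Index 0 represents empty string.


LZ78 encoding steps:
Dictionary: {0: ''}
Step 1: w='' (idx 0), next='b' -> output (0, 'b'), add 'b' as idx 1
Step 2: w='b' (idx 1), next='b' -> output (1, 'b'), add 'bb' as idx 2
Step 3: w='' (idx 0), next='a' -> output (0, 'a'), add 'a' as idx 3
Step 4: w='b' (idx 1), next='a' -> output (1, 'a'), add 'ba' as idx 4
Step 5: w='bb' (idx 2), next='b' -> output (2, 'b'), add 'bbb' as idx 5


Encoded: [(0, 'b'), (1, 'b'), (0, 'a'), (1, 'a'), (2, 'b')]


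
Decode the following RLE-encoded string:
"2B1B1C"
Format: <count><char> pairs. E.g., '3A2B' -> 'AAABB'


Expanding each <count><char> pair:
  2B -> 'BB'
  1B -> 'B'
  1C -> 'C'

Decoded = BBBC


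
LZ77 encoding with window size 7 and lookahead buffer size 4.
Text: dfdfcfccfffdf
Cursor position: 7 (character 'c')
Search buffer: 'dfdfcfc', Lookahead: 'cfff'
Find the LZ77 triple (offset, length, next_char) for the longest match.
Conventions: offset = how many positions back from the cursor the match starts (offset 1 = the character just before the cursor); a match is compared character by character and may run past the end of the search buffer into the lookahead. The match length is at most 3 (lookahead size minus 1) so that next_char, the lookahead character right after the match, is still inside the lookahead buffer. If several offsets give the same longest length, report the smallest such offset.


Try each offset into the search buffer:
  offset=1 (pos 6, char 'c'): match length 1
  offset=2 (pos 5, char 'f'): match length 0
  offset=3 (pos 4, char 'c'): match length 2
  offset=4 (pos 3, char 'f'): match length 0
  offset=5 (pos 2, char 'd'): match length 0
  offset=6 (pos 1, char 'f'): match length 0
  offset=7 (pos 0, char 'd'): match length 0
Longest match has length 2 at offset 3.
next_char = character at position 7 + 2 = 9 -> 'f'

Best match: offset=3, length=2 (matching 'cf' starting at position 4)
LZ77 triple: (3, 2, 'f')


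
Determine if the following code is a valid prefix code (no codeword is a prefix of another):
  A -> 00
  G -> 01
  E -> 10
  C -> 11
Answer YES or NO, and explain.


Checking each pair (does one codeword prefix another?):
  A='00' vs G='01': no prefix
  A='00' vs E='10': no prefix
  A='00' vs C='11': no prefix
  G='01' vs A='00': no prefix
  G='01' vs E='10': no prefix
  G='01' vs C='11': no prefix
  E='10' vs A='00': no prefix
  E='10' vs G='01': no prefix
  E='10' vs C='11': no prefix
  C='11' vs A='00': no prefix
  C='11' vs G='01': no prefix
  C='11' vs E='10': no prefix
No violation found over all pairs.

YES -- this is a valid prefix code. No codeword is a prefix of any other codeword.


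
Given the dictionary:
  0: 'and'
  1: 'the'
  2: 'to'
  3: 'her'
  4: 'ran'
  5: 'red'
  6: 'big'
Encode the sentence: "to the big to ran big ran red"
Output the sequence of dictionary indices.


Look up each word in the dictionary:
  'to' -> 2
  'the' -> 1
  'big' -> 6
  'to' -> 2
  'ran' -> 4
  'big' -> 6
  'ran' -> 4
  'red' -> 5

Encoded: [2, 1, 6, 2, 4, 6, 4, 5]


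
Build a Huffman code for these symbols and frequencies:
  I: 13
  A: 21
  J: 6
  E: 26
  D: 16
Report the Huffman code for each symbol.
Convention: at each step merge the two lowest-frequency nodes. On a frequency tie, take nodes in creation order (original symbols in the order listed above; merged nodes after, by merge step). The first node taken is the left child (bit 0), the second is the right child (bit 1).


Huffman tree construction:
Step 1: Merge J(6) + I(13) = 19
Step 2: Merge D(16) + (J+I)(19) = 35
Step 3: Merge A(21) + E(26) = 47
Step 4: Merge (D+(J+I))(35) + (A+E)(47) = 82
Read each symbol's code off the tree from the root (left child = 0, right child = 1).

Codes:
  I: 011 (length 3)
  A: 10 (length 2)
  J: 010 (length 3)
  E: 11 (length 2)
  D: 00 (length 2)
Average code length: 183/82 = 2.2317 bits/symbol


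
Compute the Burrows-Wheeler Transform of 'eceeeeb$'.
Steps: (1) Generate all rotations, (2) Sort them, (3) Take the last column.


Rotations (sorted):
  0: $eceeeeb -> last char: b
  1: b$eceeee -> last char: e
  2: ceeeeb$e -> last char: e
  3: eb$eceee -> last char: e
  4: eceeeeb$ -> last char: $
  5: eeb$ecee -> last char: e
  6: eeeb$ece -> last char: e
  7: eeeeb$ec -> last char: c


BWT = beee$eec


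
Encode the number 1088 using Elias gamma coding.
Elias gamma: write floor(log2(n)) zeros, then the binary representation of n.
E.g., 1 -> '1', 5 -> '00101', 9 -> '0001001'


num_bits = floor(log2(1088)) + 1 = 11
leading_zeros = num_bits - 1 = 10
binary(1088) = 10001000000

Elias gamma(1088) = '0000000000' + '10001000000' = 000000000010001000000 (21 bits)


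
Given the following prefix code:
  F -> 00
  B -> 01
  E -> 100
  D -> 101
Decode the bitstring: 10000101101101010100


Decoding step by step:
Bits 100 -> E
Bits 00 -> F
Bits 101 -> D
Bits 101 -> D
Bits 101 -> D
Bits 01 -> B
Bits 01 -> B
Bits 00 -> F


Decoded message: EFDDDBBF


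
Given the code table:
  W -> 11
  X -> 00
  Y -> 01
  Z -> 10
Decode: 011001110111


Decoding:
01 -> Y
10 -> Z
01 -> Y
11 -> W
01 -> Y
11 -> W


Result: YZYWYW


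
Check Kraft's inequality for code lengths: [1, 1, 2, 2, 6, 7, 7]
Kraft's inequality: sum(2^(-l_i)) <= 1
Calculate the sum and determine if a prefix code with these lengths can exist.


Sum = 2^(-1) + 2^(-1) + 2^(-2) + 2^(-2) + 2^(-6) + 2^(-7) + 2^(-7)
    = 0.5 + 0.5 + 0.25 + 0.25 + 0.015625 + 0.0078125 + 0.0078125
    = 196/128 = 1.53125
Since 1.53125 > 1, Kraft's inequality is NOT satisfied.
A prefix code with these lengths CANNOT exist.

Kraft sum = 1.53125. Not satisfied.


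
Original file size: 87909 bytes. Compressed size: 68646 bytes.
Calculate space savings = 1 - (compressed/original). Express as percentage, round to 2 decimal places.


ratio = compressed/original = 68646/87909 = 0.780876
savings = 1 - ratio = 1 - 0.780876 = 0.219124
as a percentage: 0.219124 * 100 = 21.91%

Space savings = 1 - 68646/87909 = 21.91%


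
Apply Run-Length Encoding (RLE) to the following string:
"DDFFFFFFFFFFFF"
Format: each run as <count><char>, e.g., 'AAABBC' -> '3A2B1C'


Scanning runs left to right:
  i=0: run of 'D' x 2 -> '2D'
  i=2: run of 'F' x 12 -> '12F'

RLE = 2D12F


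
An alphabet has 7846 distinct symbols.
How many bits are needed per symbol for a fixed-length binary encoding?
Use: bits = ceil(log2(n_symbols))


log2(7846) = 12.9377
Bracket: 2^12 = 4096 < 7846 <= 2^13 = 8192
So ceil(log2(7846)) = 13

bits = ceil(log2(7846)) = ceil(12.9377) = 13 bits


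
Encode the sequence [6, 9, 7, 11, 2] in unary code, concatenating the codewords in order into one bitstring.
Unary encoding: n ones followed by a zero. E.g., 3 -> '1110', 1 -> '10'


Encode each number as n ones followed by a terminating 0:
  6 -> 1111110 (7 bits)
  9 -> 1111111110 (10 bits)
  7 -> 11111110 (8 bits)
  11 -> 111111111110 (12 bits)
  2 -> 110 (3 bits)
Total length = 7 + 10 + 8 + 12 + 3 = 40 bits.

Unary([6, 9, 7, 11, 2]) = 1111110111111111011111110111111111110110 (40 bits)


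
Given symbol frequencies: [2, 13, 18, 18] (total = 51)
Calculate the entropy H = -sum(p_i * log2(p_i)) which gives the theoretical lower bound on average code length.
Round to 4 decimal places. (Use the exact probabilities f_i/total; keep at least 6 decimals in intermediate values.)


Per-symbol terms -p_i * log2(p_i) with p_i = f_i/51:
  p = 2/51 = 0.039216: log2(p) = -4.672425, -p*log2(p) = 0.183232
  p = 13/51 = 0.254902: log2(p) = -1.971986, -p*log2(p) = 0.502663
  p = 18/51 = 0.352941: log2(p) = -1.502500, -p*log2(p) = 0.530294
  p = 18/51 = 0.352941: log2(p) = -1.502500, -p*log2(p) = 0.530294
H = 0.183232 + 0.502663 + 0.530294 + 0.530294 = 1.746483

H = 1.7465 bits/symbol


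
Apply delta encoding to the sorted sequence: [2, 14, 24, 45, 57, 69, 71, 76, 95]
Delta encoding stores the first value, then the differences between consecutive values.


First value: 2
Deltas:
  14 - 2 = 12
  24 - 14 = 10
  45 - 24 = 21
  57 - 45 = 12
  69 - 57 = 12
  71 - 69 = 2
  76 - 71 = 5
  95 - 76 = 19


Delta encoded: [2, 12, 10, 21, 12, 12, 2, 5, 19]


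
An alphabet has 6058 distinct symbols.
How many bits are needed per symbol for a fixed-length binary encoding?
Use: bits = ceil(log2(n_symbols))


log2(6058) = 12.5646
Bracket: 2^12 = 4096 < 6058 <= 2^13 = 8192
So ceil(log2(6058)) = 13

bits = ceil(log2(6058)) = ceil(12.5646) = 13 bits


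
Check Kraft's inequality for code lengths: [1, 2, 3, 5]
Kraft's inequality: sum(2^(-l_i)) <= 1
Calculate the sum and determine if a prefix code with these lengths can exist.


Sum = 2^(-1) + 2^(-2) + 2^(-3) + 2^(-5)
    = 0.5 + 0.25 + 0.125 + 0.03125
    = 29/32 = 0.90625
Since 0.90625 <= 1, Kraft's inequality IS satisfied.
A prefix code with these lengths CAN exist.

Kraft sum = 0.90625. Satisfied.


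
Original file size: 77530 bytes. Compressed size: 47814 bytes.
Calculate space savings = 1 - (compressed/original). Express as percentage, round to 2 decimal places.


ratio = compressed/original = 47814/77530 = 0.616716
savings = 1 - ratio = 1 - 0.616716 = 0.383284
as a percentage: 0.383284 * 100 = 38.33%

Space savings = 1 - 47814/77530 = 38.33%


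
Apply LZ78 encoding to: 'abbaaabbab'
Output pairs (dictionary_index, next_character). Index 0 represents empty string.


LZ78 encoding steps:
Dictionary: {0: ''}
Step 1: w='' (idx 0), next='a' -> output (0, 'a'), add 'a' as idx 1
Step 2: w='' (idx 0), next='b' -> output (0, 'b'), add 'b' as idx 2
Step 3: w='b' (idx 2), next='a' -> output (2, 'a'), add 'ba' as idx 3
Step 4: w='a' (idx 1), next='a' -> output (1, 'a'), add 'aa' as idx 4
Step 5: w='b' (idx 2), next='b' -> output (2, 'b'), add 'bb' as idx 5
Step 6: w='a' (idx 1), next='b' -> output (1, 'b'), add 'ab' as idx 6


Encoded: [(0, 'a'), (0, 'b'), (2, 'a'), (1, 'a'), (2, 'b'), (1, 'b')]


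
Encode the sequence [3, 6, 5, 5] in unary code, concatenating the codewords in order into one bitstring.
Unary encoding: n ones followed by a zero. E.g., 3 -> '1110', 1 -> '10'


Encode each number as n ones followed by a terminating 0:
  3 -> 1110 (4 bits)
  6 -> 1111110 (7 bits)
  5 -> 111110 (6 bits)
  5 -> 111110 (6 bits)
Total length = 4 + 7 + 6 + 6 = 23 bits.

Unary([3, 6, 5, 5]) = 11101111110111110111110 (23 bits)


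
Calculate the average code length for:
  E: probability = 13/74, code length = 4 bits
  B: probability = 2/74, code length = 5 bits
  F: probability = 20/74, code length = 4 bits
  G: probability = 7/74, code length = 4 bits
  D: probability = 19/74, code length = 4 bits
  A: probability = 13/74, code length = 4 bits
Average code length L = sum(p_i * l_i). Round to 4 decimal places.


Weighted contributions p_i * l_i:
  E: (13/74) * 4 = 52/74
  B: (2/74) * 5 = 10/74
  F: (20/74) * 4 = 80/74
  G: (7/74) * 4 = 28/74
  D: (19/74) * 4 = 76/74
  A: (13/74) * 4 = 52/74
Sum = (52 + 10 + 80 + 28 + 76 + 52)/74 = 298/74

L = 298/74 = 4.0270 bits/symbol


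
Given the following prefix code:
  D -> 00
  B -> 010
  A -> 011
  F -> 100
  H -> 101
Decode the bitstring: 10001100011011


Decoding step by step:
Bits 100 -> F
Bits 011 -> A
Bits 00 -> D
Bits 011 -> A
Bits 011 -> A


Decoded message: FADAA


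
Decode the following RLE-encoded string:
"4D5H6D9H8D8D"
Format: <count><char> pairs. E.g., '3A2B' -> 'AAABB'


Expanding each <count><char> pair:
  4D -> 'DDDD'
  5H -> 'HHHHH'
  6D -> 'DDDDDD'
  9H -> 'HHHHHHHHH'
  8D -> 'DDDDDDDD'
  8D -> 'DDDDDDDD'

Decoded = DDDDHHHHHDDDDDDHHHHHHHHHDDDDDDDDDDDDDDDD


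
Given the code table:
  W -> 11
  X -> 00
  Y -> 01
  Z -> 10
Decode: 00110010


Decoding:
00 -> X
11 -> W
00 -> X
10 -> Z


Result: XWXZ


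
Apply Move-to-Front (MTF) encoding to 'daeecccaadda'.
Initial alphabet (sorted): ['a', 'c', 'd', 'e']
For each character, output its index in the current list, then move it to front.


MTF encoding:
'd': index 2 in ['a', 'c', 'd', 'e'] -> ['d', 'a', 'c', 'e']
'a': index 1 in ['d', 'a', 'c', 'e'] -> ['a', 'd', 'c', 'e']
'e': index 3 in ['a', 'd', 'c', 'e'] -> ['e', 'a', 'd', 'c']
'e': index 0 in ['e', 'a', 'd', 'c'] -> ['e', 'a', 'd', 'c']
'c': index 3 in ['e', 'a', 'd', 'c'] -> ['c', 'e', 'a', 'd']
'c': index 0 in ['c', 'e', 'a', 'd'] -> ['c', 'e', 'a', 'd']
'c': index 0 in ['c', 'e', 'a', 'd'] -> ['c', 'e', 'a', 'd']
'a': index 2 in ['c', 'e', 'a', 'd'] -> ['a', 'c', 'e', 'd']
'a': index 0 in ['a', 'c', 'e', 'd'] -> ['a', 'c', 'e', 'd']
'd': index 3 in ['a', 'c', 'e', 'd'] -> ['d', 'a', 'c', 'e']
'd': index 0 in ['d', 'a', 'c', 'e'] -> ['d', 'a', 'c', 'e']
'a': index 1 in ['d', 'a', 'c', 'e'] -> ['a', 'd', 'c', 'e']


Output: [2, 1, 3, 0, 3, 0, 0, 2, 0, 3, 0, 1]


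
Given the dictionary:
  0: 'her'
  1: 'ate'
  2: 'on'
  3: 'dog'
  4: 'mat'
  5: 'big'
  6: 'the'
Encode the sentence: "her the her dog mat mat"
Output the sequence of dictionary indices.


Look up each word in the dictionary:
  'her' -> 0
  'the' -> 6
  'her' -> 0
  'dog' -> 3
  'mat' -> 4
  'mat' -> 4

Encoded: [0, 6, 0, 3, 4, 4]


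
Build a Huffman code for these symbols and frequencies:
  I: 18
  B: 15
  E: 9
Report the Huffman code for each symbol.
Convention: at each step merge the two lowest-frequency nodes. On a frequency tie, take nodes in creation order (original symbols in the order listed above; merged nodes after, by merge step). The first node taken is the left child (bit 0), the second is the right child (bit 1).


Huffman tree construction:
Step 1: Merge E(9) + B(15) = 24
Step 2: Merge I(18) + (E+B)(24) = 42
Read each symbol's code off the tree from the root (left child = 0, right child = 1).

Codes:
  I: 0 (length 1)
  B: 11 (length 2)
  E: 10 (length 2)
Average code length: 66/42 = 1.5714 bits/symbol


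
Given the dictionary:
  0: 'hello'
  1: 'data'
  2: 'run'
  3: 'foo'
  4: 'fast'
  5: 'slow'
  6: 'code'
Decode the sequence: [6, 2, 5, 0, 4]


Look up each index in the dictionary:
  6 -> 'code'
  2 -> 'run'
  5 -> 'slow'
  0 -> 'hello'
  4 -> 'fast'

Decoded: "code run slow hello fast"


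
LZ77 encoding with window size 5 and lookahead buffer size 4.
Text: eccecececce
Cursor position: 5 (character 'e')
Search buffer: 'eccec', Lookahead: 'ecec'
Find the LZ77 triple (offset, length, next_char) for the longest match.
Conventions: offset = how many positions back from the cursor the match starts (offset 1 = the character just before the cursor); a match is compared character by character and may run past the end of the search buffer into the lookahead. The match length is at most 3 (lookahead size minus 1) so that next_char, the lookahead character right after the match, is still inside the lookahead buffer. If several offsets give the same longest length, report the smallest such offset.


Try each offset into the search buffer:
  offset=1 (pos 4, char 'c'): match length 0
  offset=2 (pos 3, char 'e'): match length 3
  offset=3 (pos 2, char 'c'): match length 0
  offset=4 (pos 1, char 'c'): match length 0
  offset=5 (pos 0, char 'e'): match length 2
Longest match has length 3 at offset 2.
next_char = character at position 5 + 3 = 8 -> 'c'

Best match: offset=2, length=3 (matching 'ece' starting at position 3)
LZ77 triple: (2, 3, 'c')


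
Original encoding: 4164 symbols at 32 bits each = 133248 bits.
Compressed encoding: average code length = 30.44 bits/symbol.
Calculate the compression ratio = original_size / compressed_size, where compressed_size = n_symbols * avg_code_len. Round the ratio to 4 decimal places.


original_size = n_symbols * orig_bits = 4164 * 32 = 133248 bits
compressed_size = n_symbols * avg_code_len = 4164 * 30.44 = 126752.16 bits
ratio = original_size / compressed_size = 133248 / 126752.16 = 1.0512

Compression ratio = 1.0512


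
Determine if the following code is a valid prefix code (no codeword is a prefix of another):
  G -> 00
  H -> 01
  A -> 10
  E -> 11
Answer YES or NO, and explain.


Checking each pair (does one codeword prefix another?):
  G='00' vs H='01': no prefix
  G='00' vs A='10': no prefix
  G='00' vs E='11': no prefix
  H='01' vs G='00': no prefix
  H='01' vs A='10': no prefix
  H='01' vs E='11': no prefix
  A='10' vs G='00': no prefix
  A='10' vs H='01': no prefix
  A='10' vs E='11': no prefix
  E='11' vs G='00': no prefix
  E='11' vs H='01': no prefix
  E='11' vs A='10': no prefix
No violation found over all pairs.

YES -- this is a valid prefix code. No codeword is a prefix of any other codeword.


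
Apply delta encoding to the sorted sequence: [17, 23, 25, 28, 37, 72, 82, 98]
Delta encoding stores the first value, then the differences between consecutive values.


First value: 17
Deltas:
  23 - 17 = 6
  25 - 23 = 2
  28 - 25 = 3
  37 - 28 = 9
  72 - 37 = 35
  82 - 72 = 10
  98 - 82 = 16


Delta encoded: [17, 6, 2, 3, 9, 35, 10, 16]


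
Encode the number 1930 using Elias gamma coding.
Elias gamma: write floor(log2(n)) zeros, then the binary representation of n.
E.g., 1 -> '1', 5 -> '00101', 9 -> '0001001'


num_bits = floor(log2(1930)) + 1 = 11
leading_zeros = num_bits - 1 = 10
binary(1930) = 11110001010

Elias gamma(1930) = '0000000000' + '11110001010' = 000000000011110001010 (21 bits)


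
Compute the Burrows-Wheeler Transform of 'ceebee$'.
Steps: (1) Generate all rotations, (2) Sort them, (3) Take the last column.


Rotations (sorted):
  0: $ceebee -> last char: e
  1: bee$cee -> last char: e
  2: ceebee$ -> last char: $
  3: e$ceebe -> last char: e
  4: ebee$ce -> last char: e
  5: ee$ceeb -> last char: b
  6: eebee$c -> last char: c


BWT = ee$eebc


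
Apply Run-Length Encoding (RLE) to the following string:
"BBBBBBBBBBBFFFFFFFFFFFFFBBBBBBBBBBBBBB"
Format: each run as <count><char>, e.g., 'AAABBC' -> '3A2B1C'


Scanning runs left to right:
  i=0: run of 'B' x 11 -> '11B'
  i=11: run of 'F' x 13 -> '13F'
  i=24: run of 'B' x 14 -> '14B'

RLE = 11B13F14B
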